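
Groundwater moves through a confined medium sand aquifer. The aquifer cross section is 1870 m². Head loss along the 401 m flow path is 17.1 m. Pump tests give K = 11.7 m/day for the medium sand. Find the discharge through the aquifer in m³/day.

Hydraulic gradient i = Δh / L = 17.1 / 401 = 0.04264.
Darcy's law: Q = K · A · i = 11.70 × 1870 × 0.04264 = 933.0 m³/day.

933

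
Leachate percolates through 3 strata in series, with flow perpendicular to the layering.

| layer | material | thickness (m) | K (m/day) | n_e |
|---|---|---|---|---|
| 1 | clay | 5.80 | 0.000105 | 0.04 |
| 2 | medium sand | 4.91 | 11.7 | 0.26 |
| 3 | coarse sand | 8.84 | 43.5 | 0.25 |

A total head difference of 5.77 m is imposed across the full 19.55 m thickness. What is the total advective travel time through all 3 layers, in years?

97.5

With flow normal to the layers, continuity requires the same specific discharge q through every layer.
Σ(b_i/K_i) = 5.80/0.000105 + 4.91/11.7 + 8.84/43.5 = 55239 d.
q = Δh / Σ(b_i/K_i) = 5.77 / 55239 = 0.0001045 m/day.
In each layer the seepage velocity is v_i = q/n_i, so the layer transit time is t_i = b_i·n_i / q:
  layer 1 (clay): t_1 = 5.80 × 0.04 / 0.0001045 = 2221 d
  layer 2 (medium sand): t_2 = 4.91 × 0.26 / 0.0001045 = 12221 d
  layer 3 (coarse sand): t_3 = 8.84 × 0.25 / 0.0001045 = 21157 d
Total t = Σ t_i = 35600 days = 97.47 years.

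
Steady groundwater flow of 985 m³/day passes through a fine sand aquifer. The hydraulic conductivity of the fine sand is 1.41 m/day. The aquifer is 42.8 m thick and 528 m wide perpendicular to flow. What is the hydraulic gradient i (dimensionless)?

0.0309

Cross-sectional area A = 528 × 42.8 = 22598 m².
From Q = K·A·i, i = Q / (K·A) = 985 / (1.410 × 22598) = 0.03091.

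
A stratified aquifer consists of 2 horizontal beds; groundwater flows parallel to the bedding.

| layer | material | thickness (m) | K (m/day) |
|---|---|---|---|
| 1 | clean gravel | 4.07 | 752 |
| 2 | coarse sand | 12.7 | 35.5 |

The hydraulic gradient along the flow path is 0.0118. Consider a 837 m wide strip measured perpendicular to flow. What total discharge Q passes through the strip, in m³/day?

34700

Flow is parallel to layering, so each bed carries its own Darcy discharge and the transmissivities add.
Σ(K_i·b_i) = 752×4.07 + 35.5×12.7 = 3511 m²/day.
Hydraulic gradient i = 0.0118.
Q = Σ(K_i·b_i) · W · i = 3511 × 837 × 0.01180 = 34682 m³/day.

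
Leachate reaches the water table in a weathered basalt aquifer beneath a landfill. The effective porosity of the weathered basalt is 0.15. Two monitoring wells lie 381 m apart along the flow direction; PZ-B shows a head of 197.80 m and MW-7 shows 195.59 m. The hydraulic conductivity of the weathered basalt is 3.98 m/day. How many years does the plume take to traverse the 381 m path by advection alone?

Hydraulic gradient i = (197.80 − 195.59) / 381 = 2.21 / 381 = 0.005801.
Darcy flux q = K · i = 3.980 × 0.005801 = 0.02309 m/day.
Seepage velocity v = q / n_e = 0.02309 / 0.15 = 0.1539 m/day.
Travel time t = L / v = 381 / 0.1539 = 2476 days = 6.778 years.

6.78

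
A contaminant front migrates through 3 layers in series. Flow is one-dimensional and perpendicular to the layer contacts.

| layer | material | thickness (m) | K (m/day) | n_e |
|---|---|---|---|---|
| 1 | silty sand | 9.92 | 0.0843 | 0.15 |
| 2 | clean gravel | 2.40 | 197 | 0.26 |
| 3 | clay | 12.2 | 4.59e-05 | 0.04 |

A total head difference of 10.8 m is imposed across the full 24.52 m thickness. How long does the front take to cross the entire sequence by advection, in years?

175

With flow normal to the layers, continuity requires the same specific discharge q through every layer.
Σ(b_i/K_i) = 9.92/0.0843 + 2.40/197 + 12.2/4.59e-05 = 2.659e+05 d.
q = Δh / Σ(b_i/K_i) = 10.8 / 2.659e+05 = 4.061e-05 m/day.
In each layer the seepage velocity is v_i = q/n_i, so the layer transit time is t_i = b_i·n_i / q:
  layer 1 (silty sand): t_1 = 9.92 × 0.15 / 4.061e-05 = 36637 d
  layer 2 (clean gravel): t_2 = 2.40 × 0.26 / 4.061e-05 = 15364 d
  layer 3 (clay): t_3 = 12.2 × 0.04 / 4.061e-05 = 12015 d
Total t = Σ t_i = 64016 days = 175.3 years.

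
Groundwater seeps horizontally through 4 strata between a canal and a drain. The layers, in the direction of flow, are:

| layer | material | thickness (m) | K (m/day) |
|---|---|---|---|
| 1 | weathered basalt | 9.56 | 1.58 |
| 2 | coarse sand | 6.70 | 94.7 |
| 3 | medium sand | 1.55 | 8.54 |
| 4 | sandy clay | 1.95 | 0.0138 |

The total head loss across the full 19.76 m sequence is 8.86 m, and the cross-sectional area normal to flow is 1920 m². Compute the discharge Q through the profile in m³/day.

Flow is perpendicular to layering, so the layers act in series and the equivalent K is the thickness-weighted harmonic mean.
Total thickness L = 9.56 + 6.70 + 1.55 + 1.95 = 19.76 m.
Σ(b_i/K_i) = 9.56/1.58 + 6.70/94.7 + 1.55/8.54 + 1.95/0.0138 = 147.6 d.
K_eq = L / Σ(b_i/K_i) = 19.76 / 147.6 = 0.1339 m/day.
Q = K_eq · A · (Δh/L) = 0.1339 × 1920 × (8.86/19.76) = 115.2 m³/day.

115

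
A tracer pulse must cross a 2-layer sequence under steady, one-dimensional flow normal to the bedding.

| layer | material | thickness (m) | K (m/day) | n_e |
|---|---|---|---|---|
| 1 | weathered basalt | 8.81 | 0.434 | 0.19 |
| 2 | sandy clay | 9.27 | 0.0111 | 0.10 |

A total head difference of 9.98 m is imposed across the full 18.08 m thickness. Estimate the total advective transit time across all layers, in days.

With flow normal to the layers, continuity requires the same specific discharge q through every layer.
Σ(b_i/K_i) = 8.81/0.434 + 9.27/0.0111 = 855.4 d.
q = Δh / Σ(b_i/K_i) = 9.98 / 855.4 = 0.01167 m/day.
In each layer the seepage velocity is v_i = q/n_i, so the layer transit time is t_i = b_i·n_i / q:
  layer 1 (weathered basalt): t_1 = 8.81 × 0.19 / 0.01167 = 143.5 d
  layer 2 (sandy clay): t_2 = 9.27 × 0.10 / 0.01167 = 79.46 d
Total t = Σ t_i = 222.9 days.

223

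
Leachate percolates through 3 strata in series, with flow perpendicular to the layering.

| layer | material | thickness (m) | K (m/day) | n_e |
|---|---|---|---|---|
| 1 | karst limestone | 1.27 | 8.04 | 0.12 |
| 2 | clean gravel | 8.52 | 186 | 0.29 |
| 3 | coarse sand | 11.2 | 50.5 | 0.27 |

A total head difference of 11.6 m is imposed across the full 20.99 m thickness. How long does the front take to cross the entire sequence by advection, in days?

0.207

With flow normal to the layers, continuity requires the same specific discharge q through every layer.
Σ(b_i/K_i) = 1.27/8.04 + 8.52/186 + 11.2/50.5 = 0.4255 d.
q = Δh / Σ(b_i/K_i) = 11.6 / 0.4255 = 27.26 m/day.
In each layer the seepage velocity is v_i = q/n_i, so the layer transit time is t_i = b_i·n_i / q:
  layer 1 (karst limestone): t_1 = 1.27 × 0.12 / 27.26 = 0.005591 d
  layer 2 (clean gravel): t_2 = 8.52 × 0.29 / 27.26 = 0.09064 d
  layer 3 (coarse sand): t_3 = 11.2 × 0.27 / 27.26 = 0.1109 d
Total t = Σ t_i = 0.2072 days.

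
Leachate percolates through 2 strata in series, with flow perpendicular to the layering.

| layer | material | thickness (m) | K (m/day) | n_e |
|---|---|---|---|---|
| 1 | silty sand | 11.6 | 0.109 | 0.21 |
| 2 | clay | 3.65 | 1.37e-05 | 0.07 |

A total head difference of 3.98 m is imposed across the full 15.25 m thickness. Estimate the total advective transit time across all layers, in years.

493

With flow normal to the layers, continuity requires the same specific discharge q through every layer.
Σ(b_i/K_i) = 11.6/0.109 + 3.65/1.37e-05 = 2.665e+05 d.
q = Δh / Σ(b_i/K_i) = 3.98 / 2.665e+05 = 1.493e-05 m/day.
In each layer the seepage velocity is v_i = q/n_i, so the layer transit time is t_i = b_i·n_i / q:
  layer 1 (silty sand): t_1 = 11.6 × 0.21 / 1.493e-05 = 1.631e+05 d
  layer 2 (clay): t_2 = 3.65 × 0.07 / 1.493e-05 = 17110 d
Total t = Σ t_i = 1.802e+05 days = 493.5 years.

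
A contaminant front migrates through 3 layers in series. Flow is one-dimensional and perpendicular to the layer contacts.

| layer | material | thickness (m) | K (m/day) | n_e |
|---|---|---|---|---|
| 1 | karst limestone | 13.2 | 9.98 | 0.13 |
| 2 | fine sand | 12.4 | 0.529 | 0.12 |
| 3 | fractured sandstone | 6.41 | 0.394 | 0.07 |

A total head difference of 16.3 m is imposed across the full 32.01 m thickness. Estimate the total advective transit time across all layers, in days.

With flow normal to the layers, continuity requires the same specific discharge q through every layer.
Σ(b_i/K_i) = 13.2/9.98 + 12.4/0.529 + 6.41/0.394 = 41.03 d.
q = Δh / Σ(b_i/K_i) = 16.3 / 41.03 = 0.3972 m/day.
In each layer the seepage velocity is v_i = q/n_i, so the layer transit time is t_i = b_i·n_i / q:
  layer 1 (karst limestone): t_1 = 13.2 × 0.13 / 0.3972 = 4.320 d
  layer 2 (fine sand): t_2 = 12.4 × 0.12 / 0.3972 = 3.746 d
  layer 3 (fractured sandstone): t_3 = 6.41 × 0.07 / 0.3972 = 1.130 d
Total t = Σ t_i = 9.195 days.

9.19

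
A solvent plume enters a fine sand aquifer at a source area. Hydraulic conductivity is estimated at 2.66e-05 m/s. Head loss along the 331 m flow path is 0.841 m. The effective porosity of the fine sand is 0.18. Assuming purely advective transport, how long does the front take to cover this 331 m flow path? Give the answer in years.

Convert K: 2.66e-05 m/s × 86400 = 2.298 m/day.
Hydraulic gradient i = Δh / L = 0.841 / 331 = 0.002541.
Darcy flux q = K · i = 2.298 × 0.002541 = 0.005839 m/day.
Seepage velocity v = q / n_e = 0.005839 / 0.18 = 0.03244 m/day.
Travel time t = L / v = 331 / 0.03244 = 10203 days = 27.93 years.

27.9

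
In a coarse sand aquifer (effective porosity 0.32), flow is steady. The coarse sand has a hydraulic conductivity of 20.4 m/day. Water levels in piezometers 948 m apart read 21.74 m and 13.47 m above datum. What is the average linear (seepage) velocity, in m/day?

Hydraulic gradient i = (21.74 − 13.47) / 948 = 8.27 / 948 = 0.008724.
Darcy flux q = K · i = 20.40 × 0.008724 = 0.1780 m/day.
Seepage velocity v = q / n_e = 0.1780 / 0.32 = 0.5561 m/day.

0.556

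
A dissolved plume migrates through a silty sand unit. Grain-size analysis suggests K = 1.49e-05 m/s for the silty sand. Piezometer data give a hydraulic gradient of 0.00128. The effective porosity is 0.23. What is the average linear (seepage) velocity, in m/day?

0.00716

Convert K: 1.49e-05 m/s × 86400 = 1.287 m/day.
Hydraulic gradient i = 0.00128.
Darcy flux q = K · i = 1.287 × 0.001280 = 0.001648 m/day.
Seepage velocity v = q / n_e = 0.001648 / 0.23 = 0.007164 m/day.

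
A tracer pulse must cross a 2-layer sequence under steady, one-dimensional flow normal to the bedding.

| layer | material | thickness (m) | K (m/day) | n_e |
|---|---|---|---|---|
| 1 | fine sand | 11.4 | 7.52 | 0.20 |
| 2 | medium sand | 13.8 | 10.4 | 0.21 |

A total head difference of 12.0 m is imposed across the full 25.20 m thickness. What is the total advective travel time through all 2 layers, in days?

1.23

With flow normal to the layers, continuity requires the same specific discharge q through every layer.
Σ(b_i/K_i) = 11.4/7.52 + 13.8/10.4 = 2.843 d.
q = Δh / Σ(b_i/K_i) = 12.0 / 2.843 = 4.221 m/day.
In each layer the seepage velocity is v_i = q/n_i, so the layer transit time is t_i = b_i·n_i / q:
  layer 1 (fine sand): t_1 = 11.4 × 0.20 / 4.221 = 0.5401 d
  layer 2 (medium sand): t_2 = 13.8 × 0.21 / 4.221 = 0.6866 d
Total t = Σ t_i = 1.227 days.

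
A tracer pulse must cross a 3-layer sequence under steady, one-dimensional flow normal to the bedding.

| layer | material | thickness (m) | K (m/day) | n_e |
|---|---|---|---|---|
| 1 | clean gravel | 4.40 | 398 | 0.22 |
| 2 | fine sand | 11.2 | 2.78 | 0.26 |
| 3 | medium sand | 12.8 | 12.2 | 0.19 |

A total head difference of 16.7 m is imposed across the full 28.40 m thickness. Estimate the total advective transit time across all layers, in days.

1.92

With flow normal to the layers, continuity requires the same specific discharge q through every layer.
Σ(b_i/K_i) = 4.40/398 + 11.2/2.78 + 12.8/12.2 = 5.089 d.
q = Δh / Σ(b_i/K_i) = 16.7 / 5.089 = 3.282 m/day.
In each layer the seepage velocity is v_i = q/n_i, so the layer transit time is t_i = b_i·n_i / q:
  layer 1 (clean gravel): t_1 = 4.40 × 0.22 / 3.282 = 0.2950 d
  layer 2 (fine sand): t_2 = 11.2 × 0.26 / 3.282 = 0.8874 d
  layer 3 (medium sand): t_3 = 12.8 × 0.19 / 3.282 = 0.7411 d
Total t = Σ t_i = 1.923 days.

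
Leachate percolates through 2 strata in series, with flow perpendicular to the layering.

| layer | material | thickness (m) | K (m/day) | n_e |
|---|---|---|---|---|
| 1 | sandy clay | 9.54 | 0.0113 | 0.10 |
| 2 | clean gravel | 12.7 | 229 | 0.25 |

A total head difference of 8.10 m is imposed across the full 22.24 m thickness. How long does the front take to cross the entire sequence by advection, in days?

With flow normal to the layers, continuity requires the same specific discharge q through every layer.
Σ(b_i/K_i) = 9.54/0.0113 + 12.7/229 = 844.3 d.
q = Δh / Σ(b_i/K_i) = 8.10 / 844.3 = 0.009594 m/day.
In each layer the seepage velocity is v_i = q/n_i, so the layer transit time is t_i = b_i·n_i / q:
  layer 1 (sandy clay): t_1 = 9.54 × 0.10 / 0.009594 = 99.44 d
  layer 2 (clean gravel): t_2 = 12.7 × 0.25 / 0.009594 = 330.9 d
Total t = Σ t_i = 430.4 days.

430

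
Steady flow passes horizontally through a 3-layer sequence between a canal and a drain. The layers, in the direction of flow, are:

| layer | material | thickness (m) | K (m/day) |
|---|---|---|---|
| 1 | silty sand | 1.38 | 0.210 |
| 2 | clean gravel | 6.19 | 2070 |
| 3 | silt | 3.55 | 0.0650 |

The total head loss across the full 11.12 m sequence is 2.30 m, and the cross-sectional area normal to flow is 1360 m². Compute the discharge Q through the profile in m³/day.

51.1

Flow is perpendicular to layering, so the layers act in series and the equivalent K is the thickness-weighted harmonic mean.
Total thickness L = 1.38 + 6.19 + 3.55 = 11.12 m.
Σ(b_i/K_i) = 1.38/0.210 + 6.19/2070 + 3.55/0.0650 = 61.19 d.
K_eq = L / Σ(b_i/K_i) = 11.12 / 61.19 = 0.1817 m/day.
Q = K_eq · A · (Δh/L) = 0.1817 × 1360 × (2.30/11.12) = 51.12 m³/day.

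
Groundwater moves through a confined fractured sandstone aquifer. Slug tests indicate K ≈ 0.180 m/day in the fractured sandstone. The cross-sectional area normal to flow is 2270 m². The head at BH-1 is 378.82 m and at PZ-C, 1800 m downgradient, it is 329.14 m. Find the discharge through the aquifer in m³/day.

Hydraulic gradient i = (378.82 − 329.14) / 1800 = 49.68 / 1800 = 0.02760.
Darcy's law: Q = K · A · i = 0.1800 × 2270 × 0.02760 = 11.28 m³/day.

11.3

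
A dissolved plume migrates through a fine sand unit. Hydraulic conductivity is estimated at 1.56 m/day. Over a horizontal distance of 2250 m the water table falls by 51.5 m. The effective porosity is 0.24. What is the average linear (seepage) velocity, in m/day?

0.149

Hydraulic gradient i = Δh / L = 51.5 / 2250 = 0.02289.
Darcy flux q = K · i = 1.560 × 0.02289 = 0.03571 m/day.
Seepage velocity v = q / n_e = 0.03571 / 0.24 = 0.1488 m/day.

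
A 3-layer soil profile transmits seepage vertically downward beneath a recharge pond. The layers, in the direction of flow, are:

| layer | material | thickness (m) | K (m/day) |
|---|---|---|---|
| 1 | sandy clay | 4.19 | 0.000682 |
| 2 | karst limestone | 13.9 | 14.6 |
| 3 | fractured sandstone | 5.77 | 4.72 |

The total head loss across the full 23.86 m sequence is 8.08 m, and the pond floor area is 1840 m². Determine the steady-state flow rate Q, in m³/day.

2.42

Flow is perpendicular to layering, so the layers act in series and the equivalent K is the thickness-weighted harmonic mean.
Total thickness L = 4.19 + 13.9 + 5.77 = 23.86 m.
Σ(b_i/K_i) = 4.19/0.000682 + 13.9/14.6 + 5.77/4.72 = 6146 d.
K_eq = L / Σ(b_i/K_i) = 23.86 / 6146 = 0.003882 m/day.
Q = K_eq · A · (Δh/L) = 0.003882 × 1840 × (8.08/23.86) = 2.419 m³/day.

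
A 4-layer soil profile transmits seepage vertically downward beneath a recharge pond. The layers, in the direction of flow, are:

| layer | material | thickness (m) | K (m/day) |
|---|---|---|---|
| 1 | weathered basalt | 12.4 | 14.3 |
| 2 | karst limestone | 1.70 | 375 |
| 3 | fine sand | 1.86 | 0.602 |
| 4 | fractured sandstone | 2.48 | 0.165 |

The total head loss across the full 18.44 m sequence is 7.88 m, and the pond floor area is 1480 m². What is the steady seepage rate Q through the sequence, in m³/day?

614

Flow is perpendicular to layering, so the layers act in series and the equivalent K is the thickness-weighted harmonic mean.
Total thickness L = 12.4 + 1.70 + 1.86 + 2.48 = 18.44 m.
Σ(b_i/K_i) = 12.4/14.3 + 1.70/375 + 1.86/0.602 + 2.48/0.165 = 18.99 d.
K_eq = L / Σ(b_i/K_i) = 18.44 / 18.99 = 0.9710 m/day.
Q = K_eq · A · (Δh/L) = 0.9710 × 1480 × (7.88/18.44) = 614.1 m³/day.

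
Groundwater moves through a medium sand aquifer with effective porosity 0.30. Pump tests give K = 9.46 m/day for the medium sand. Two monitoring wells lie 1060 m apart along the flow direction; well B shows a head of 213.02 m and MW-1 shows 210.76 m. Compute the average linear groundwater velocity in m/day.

0.0672

Hydraulic gradient i = (213.02 − 210.76) / 1060 = 2.26 / 1060 = 0.002132.
Darcy flux q = K · i = 9.460 × 0.002132 = 0.02017 m/day.
Seepage velocity v = q / n_e = 0.02017 / 0.30 = 0.06723 m/day.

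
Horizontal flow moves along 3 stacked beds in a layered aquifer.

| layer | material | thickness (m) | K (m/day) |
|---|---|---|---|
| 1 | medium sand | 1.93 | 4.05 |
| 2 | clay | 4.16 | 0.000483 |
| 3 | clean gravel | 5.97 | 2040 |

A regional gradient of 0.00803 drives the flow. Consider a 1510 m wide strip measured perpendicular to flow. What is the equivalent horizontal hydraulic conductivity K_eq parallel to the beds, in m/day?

Flow is parallel to layering, so each bed carries its own Darcy discharge and the transmissivities add.
Σ(K_i·b_i) = 4.05×1.93 + 0.000483×4.16 + 2040×5.97 = 12187 m²/day.
Total thickness b = 12.06 m, so K_eq = Σ(K_i·b_i)/b = 1010 m/day.

1010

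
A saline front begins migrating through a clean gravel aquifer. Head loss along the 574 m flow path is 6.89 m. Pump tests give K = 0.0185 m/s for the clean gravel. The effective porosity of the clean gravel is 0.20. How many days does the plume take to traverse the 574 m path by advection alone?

Convert K: 0.0185 m/s × 86400 = 1598 m/day.
Hydraulic gradient i = Δh / L = 6.89 / 574 = 0.01200.
Darcy flux q = K · i = 1598 × 0.01200 = 19.19 m/day.
Seepage velocity v = q / n_e = 19.19 / 0.20 = 95.93 m/day.
Travel time t = L / v = 574 / 95.93 = 5.983 days.

5.98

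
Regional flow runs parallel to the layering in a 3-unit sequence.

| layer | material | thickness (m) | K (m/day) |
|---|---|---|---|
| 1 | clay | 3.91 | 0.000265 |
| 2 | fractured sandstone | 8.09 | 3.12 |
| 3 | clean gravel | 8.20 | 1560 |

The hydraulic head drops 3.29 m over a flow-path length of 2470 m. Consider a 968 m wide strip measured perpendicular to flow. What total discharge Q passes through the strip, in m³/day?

16500

Flow is parallel to layering, so each bed carries its own Darcy discharge and the transmissivities add.
Σ(K_i·b_i) = 0.000265×3.91 + 3.12×8.09 + 1560×8.20 = 12817 m²/day.
Hydraulic gradient i = Δh / L = 3.29 / 2470 = 0.001332.
Q = Σ(K_i·b_i) · W · i = 12817 × 968 × 0.001332 = 16526 m³/day.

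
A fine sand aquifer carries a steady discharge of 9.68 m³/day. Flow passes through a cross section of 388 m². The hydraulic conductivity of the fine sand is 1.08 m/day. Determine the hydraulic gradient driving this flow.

From Q = K·A·i, i = Q / (K·A) = 9.68 / (1.080 × 388.0) = 0.02310.

0.0231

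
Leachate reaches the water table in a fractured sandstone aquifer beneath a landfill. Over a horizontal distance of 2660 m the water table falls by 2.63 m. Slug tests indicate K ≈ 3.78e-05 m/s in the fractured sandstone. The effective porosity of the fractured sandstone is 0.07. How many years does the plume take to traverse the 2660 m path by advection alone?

Convert K: 3.78e-05 m/s × 86400 = 3.266 m/day.
Hydraulic gradient i = Δh / L = 2.63 / 2660 = 0.0009887.
Darcy flux q = K · i = 3.266 × 0.0009887 = 0.003229 m/day.
Seepage velocity v = q / n_e = 0.003229 / 0.07 = 0.04613 m/day.
Travel time t = L / v = 2660 / 0.04613 = 57663 days = 157.9 years.

158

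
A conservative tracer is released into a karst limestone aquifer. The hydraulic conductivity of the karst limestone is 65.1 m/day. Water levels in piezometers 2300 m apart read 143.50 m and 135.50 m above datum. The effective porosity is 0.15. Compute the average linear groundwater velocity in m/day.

1.51

Hydraulic gradient i = (143.50 − 135.50) / 2300 = 8 / 2300 = 0.003478.
Darcy flux q = K · i = 65.10 × 0.003478 = 0.2264 m/day.
Seepage velocity v = q / n_e = 0.2264 / 0.15 = 1.510 m/day.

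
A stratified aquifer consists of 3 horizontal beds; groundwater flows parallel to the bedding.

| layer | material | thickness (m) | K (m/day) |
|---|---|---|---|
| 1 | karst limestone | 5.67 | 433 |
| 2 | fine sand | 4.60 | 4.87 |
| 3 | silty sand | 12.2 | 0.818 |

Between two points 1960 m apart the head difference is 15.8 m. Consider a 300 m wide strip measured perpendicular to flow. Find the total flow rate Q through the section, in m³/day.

6020

Flow is parallel to layering, so each bed carries its own Darcy discharge and the transmissivities add.
Σ(K_i·b_i) = 433×5.67 + 4.87×4.60 + 0.818×12.2 = 2487 m²/day.
Hydraulic gradient i = Δh / L = 15.8 / 1960 = 0.008061.
Q = Σ(K_i·b_i) · W · i = 2487 × 300 × 0.008061 = 6016 m³/day.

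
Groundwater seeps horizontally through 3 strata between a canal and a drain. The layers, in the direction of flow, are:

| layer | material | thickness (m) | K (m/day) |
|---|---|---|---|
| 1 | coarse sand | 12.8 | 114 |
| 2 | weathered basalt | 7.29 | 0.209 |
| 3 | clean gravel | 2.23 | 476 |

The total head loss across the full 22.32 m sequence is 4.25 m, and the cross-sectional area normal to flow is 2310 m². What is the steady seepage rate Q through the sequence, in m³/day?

281

Flow is perpendicular to layering, so the layers act in series and the equivalent K is the thickness-weighted harmonic mean.
Total thickness L = 12.8 + 7.29 + 2.23 = 22.32 m.
Σ(b_i/K_i) = 12.8/114 + 7.29/0.209 + 2.23/476 = 35.00 d.
K_eq = L / Σ(b_i/K_i) = 22.32 / 35.00 = 0.6378 m/day.
Q = K_eq · A · (Δh/L) = 0.6378 × 2310 × (4.25/22.32) = 280.5 m³/day.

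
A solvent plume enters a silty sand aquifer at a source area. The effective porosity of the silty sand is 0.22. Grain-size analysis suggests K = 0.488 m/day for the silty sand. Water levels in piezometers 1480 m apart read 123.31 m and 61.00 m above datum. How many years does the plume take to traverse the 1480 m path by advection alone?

Hydraulic gradient i = (123.31 − 61.00) / 1480 = 62.31 / 1480 = 0.04210.
Darcy flux q = K · i = 0.4880 × 0.04210 = 0.02055 m/day.
Seepage velocity v = q / n_e = 0.02055 / 0.22 = 0.09339 m/day.
Travel time t = L / v = 1480 / 0.09339 = 15848 days = 43.39 years.

43.4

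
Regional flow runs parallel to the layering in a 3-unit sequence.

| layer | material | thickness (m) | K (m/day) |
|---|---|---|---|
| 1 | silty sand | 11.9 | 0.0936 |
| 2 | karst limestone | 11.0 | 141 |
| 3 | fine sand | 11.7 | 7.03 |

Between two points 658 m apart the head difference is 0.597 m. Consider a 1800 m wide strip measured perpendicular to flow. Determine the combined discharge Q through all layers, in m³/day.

Flow is parallel to layering, so each bed carries its own Darcy discharge and the transmissivities add.
Σ(K_i·b_i) = 0.0936×11.9 + 141×11.0 + 7.03×11.7 = 1634 m²/day.
Hydraulic gradient i = Δh / L = 0.597 / 658 = 0.0009073.
Q = Σ(K_i·b_i) · W · i = 1634 × 1800 × 0.0009073 = 2669 m³/day.

2670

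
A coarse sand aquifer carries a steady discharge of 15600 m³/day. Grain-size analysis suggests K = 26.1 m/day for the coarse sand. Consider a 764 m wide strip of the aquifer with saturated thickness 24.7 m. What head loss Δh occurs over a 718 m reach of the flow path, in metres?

Cross-sectional area A = 764 × 24.7 = 18871 m².
From Q = K·A·i, i = Q / (K·A) = 15600 / (26.10 × 18871) = 0.03167.
Head loss Δh = i · L = 0.03167 × 718 = 22.74 m.

22.7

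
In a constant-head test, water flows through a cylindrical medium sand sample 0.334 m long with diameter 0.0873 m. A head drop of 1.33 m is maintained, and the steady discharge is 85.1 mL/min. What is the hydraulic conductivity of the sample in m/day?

5.14

Cross-sectional area A = π·(d/2)² = π × (0.0873/2)² = 0.005986 m².
Convert discharge: 85.1 mL/min = 1.418e-06 m³/s.
Darcy's law rearranged: K = Q·L / (A·Δh) = 1.418e-06 × 0.334 / (0.005986 × 1.33) = 5.951e-05 m/s = 5.141 m/day.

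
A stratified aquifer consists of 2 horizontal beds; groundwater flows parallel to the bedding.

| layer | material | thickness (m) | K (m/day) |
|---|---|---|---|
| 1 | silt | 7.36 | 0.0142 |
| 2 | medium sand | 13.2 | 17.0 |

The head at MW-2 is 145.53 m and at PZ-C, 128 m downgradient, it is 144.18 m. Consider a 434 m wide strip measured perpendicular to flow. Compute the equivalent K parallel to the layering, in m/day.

10.9

Flow is parallel to layering, so each bed carries its own Darcy discharge and the transmissivities add.
Σ(K_i·b_i) = 0.0142×7.36 + 17.0×13.2 = 224.5 m²/day.
Total thickness b = 20.56 m, so K_eq = Σ(K_i·b_i)/b = 10.92 m/day.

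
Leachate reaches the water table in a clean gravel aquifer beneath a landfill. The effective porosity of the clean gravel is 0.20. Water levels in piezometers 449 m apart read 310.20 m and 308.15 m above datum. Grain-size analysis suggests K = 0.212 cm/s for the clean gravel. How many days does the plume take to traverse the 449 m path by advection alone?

107

Convert K: 0.212 cm/s × 864 = 183.2 m/day.
Hydraulic gradient i = (310.20 − 308.15) / 449 = 2.05 / 449 = 0.004566.
Darcy flux q = K · i = 183.2 × 0.004566 = 0.8363 m/day.
Seepage velocity v = q / n_e = 0.8363 / 0.20 = 4.181 m/day.
Travel time t = L / v = 449 / 4.181 = 107.4 days.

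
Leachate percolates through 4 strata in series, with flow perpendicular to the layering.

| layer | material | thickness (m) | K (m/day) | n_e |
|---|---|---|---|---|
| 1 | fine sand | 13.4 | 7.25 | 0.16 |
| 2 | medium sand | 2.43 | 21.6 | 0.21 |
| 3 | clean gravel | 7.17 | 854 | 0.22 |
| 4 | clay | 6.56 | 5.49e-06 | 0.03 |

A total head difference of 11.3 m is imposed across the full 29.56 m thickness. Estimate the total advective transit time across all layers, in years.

With flow normal to the layers, continuity requires the same specific discharge q through every layer.
Σ(b_i/K_i) = 13.4/7.25 + 2.43/21.6 + 7.17/854 + 6.56/5.49e-06 = 1.195e+06 d.
q = Δh / Σ(b_i/K_i) = 11.3 / 1.195e+06 = 9.457e-06 m/day.
In each layer the seepage velocity is v_i = q/n_i, so the layer transit time is t_i = b_i·n_i / q:
  layer 1 (fine sand): t_1 = 13.4 × 0.16 / 9.457e-06 = 2.267e+05 d
  layer 2 (medium sand): t_2 = 2.43 × 0.21 / 9.457e-06 = 53961 d
  layer 3 (clean gravel): t_3 = 7.17 × 0.22 / 9.457e-06 = 1.668e+05 d
  layer 4 (clay): t_4 = 6.56 × 0.03 / 9.457e-06 = 20810 d
Total t = Σ t_i = 4.683e+05 days = 1282 years.

1280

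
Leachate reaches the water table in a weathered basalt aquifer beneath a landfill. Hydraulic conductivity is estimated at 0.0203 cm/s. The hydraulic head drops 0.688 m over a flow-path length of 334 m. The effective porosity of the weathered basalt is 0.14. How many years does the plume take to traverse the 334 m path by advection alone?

Convert K: 0.0203 cm/s × 864 = 17.54 m/day.
Hydraulic gradient i = Δh / L = 0.688 / 334 = 0.002060.
Darcy flux q = K · i = 17.54 × 0.002060 = 0.03613 m/day.
Seepage velocity v = q / n_e = 0.03613 / 0.14 = 0.2581 m/day.
Travel time t = L / v = 334 / 0.2581 = 1294 days = 3.544 years.

3.54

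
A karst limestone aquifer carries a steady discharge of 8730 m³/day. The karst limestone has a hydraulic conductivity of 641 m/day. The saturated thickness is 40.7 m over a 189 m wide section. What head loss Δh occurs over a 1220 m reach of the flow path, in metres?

2.16

Cross-sectional area A = 189 × 40.7 = 7692 m².
From Q = K·A·i, i = Q / (K·A) = 8730 / (641.0 × 7692) = 0.001771.
Head loss Δh = i · L = 0.001771 × 1220 = 2.160 m.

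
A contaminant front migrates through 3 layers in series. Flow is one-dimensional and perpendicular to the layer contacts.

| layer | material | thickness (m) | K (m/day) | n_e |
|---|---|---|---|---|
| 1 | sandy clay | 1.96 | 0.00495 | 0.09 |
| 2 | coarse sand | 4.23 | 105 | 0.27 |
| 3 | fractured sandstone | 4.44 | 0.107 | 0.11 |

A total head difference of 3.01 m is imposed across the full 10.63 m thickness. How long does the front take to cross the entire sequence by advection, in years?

0.719

With flow normal to the layers, continuity requires the same specific discharge q through every layer.
Σ(b_i/K_i) = 1.96/0.00495 + 4.23/105 + 4.44/0.107 = 437.5 d.
q = Δh / Σ(b_i/K_i) = 3.01 / 437.5 = 0.006880 m/day.
In each layer the seepage velocity is v_i = q/n_i, so the layer transit time is t_i = b_i·n_i / q:
  layer 1 (sandy clay): t_1 = 1.96 × 0.09 / 0.006880 = 25.64 d
  layer 2 (coarse sand): t_2 = 4.23 × 0.27 / 0.006880 = 166.0 d
  layer 3 (fractured sandstone): t_3 = 4.44 × 0.11 / 0.006880 = 70.99 d
Total t = Σ t_i = 262.6 days = 0.7190 years.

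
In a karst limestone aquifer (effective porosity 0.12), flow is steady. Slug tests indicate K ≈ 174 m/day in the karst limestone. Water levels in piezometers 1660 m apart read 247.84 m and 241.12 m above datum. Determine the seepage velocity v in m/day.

5.87

Hydraulic gradient i = (247.84 − 241.12) / 1660 = 6.72 / 1660 = 0.004048.
Darcy flux q = K · i = 174.0 × 0.004048 = 0.7044 m/day.
Seepage velocity v = q / n_e = 0.7044 / 0.12 = 5.870 m/day.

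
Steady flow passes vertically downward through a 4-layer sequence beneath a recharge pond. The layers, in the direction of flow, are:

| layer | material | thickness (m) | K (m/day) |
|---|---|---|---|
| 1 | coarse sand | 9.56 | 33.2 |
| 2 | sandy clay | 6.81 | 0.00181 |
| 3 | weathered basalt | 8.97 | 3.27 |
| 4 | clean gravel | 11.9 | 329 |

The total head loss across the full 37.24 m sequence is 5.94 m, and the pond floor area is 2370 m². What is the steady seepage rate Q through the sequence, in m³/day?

3.74

Flow is perpendicular to layering, so the layers act in series and the equivalent K is the thickness-weighted harmonic mean.
Total thickness L = 9.56 + 6.81 + 8.97 + 11.9 = 37.24 m.
Σ(b_i/K_i) = 9.56/33.2 + 6.81/0.00181 + 8.97/3.27 + 11.9/329 = 3765 d.
K_eq = L / Σ(b_i/K_i) = 37.24 / 3765 = 0.009890 m/day.
Q = K_eq · A · (Δh/L) = 0.009890 × 2370 × (5.94/37.24) = 3.739 m³/day.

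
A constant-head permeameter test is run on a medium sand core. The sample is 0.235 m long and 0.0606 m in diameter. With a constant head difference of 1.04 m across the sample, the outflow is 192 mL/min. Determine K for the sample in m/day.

Cross-sectional area A = π·(d/2)² = π × (0.0606/2)² = 0.002884 m².
Convert discharge: 192 mL/min = 3.200e-06 m³/s.
Darcy's law rearranged: K = Q·L / (A·Δh) = 3.200e-06 × 0.235 / (0.002884 × 1.04) = 0.0002507 m/s = 21.66 m/day.

21.7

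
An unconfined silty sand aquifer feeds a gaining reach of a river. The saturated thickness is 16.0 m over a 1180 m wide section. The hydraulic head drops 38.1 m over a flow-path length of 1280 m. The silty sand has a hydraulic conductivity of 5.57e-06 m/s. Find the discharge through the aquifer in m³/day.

Convert K: 5.57e-06 m/s × 86400 = 0.4812 m/day.
Cross-sectional area A = 1180 × 16.0 = 18880 m².
Hydraulic gradient i = Δh / L = 38.1 / 1280 = 0.02977.
Darcy's law: Q = K · A · i = 0.4812 × 18880 × 0.02977 = 270.4 m³/day.

270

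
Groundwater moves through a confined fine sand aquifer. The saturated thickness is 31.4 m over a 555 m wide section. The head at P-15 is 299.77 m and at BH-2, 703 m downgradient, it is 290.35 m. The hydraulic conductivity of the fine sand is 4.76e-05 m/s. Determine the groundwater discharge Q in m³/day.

960

Convert K: 4.76e-05 m/s × 86400 = 4.113 m/day.
Cross-sectional area A = 555 × 31.4 = 17427 m².
Hydraulic gradient i = (299.77 − 290.35) / 703 = 9.42 / 703 = 0.01340.
Darcy's law: Q = K · A · i = 4.113 × 17427 × 0.01340 = 960.4 m³/day.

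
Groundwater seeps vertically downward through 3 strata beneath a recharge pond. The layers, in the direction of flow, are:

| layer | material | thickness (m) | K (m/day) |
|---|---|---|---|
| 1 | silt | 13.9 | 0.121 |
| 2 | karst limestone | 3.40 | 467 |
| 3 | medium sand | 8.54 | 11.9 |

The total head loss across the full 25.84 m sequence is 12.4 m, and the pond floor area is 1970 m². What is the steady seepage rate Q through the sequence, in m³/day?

Flow is perpendicular to layering, so the layers act in series and the equivalent K is the thickness-weighted harmonic mean.
Total thickness L = 13.9 + 3.40 + 8.54 = 25.84 m.
Σ(b_i/K_i) = 13.9/0.121 + 3.40/467 + 8.54/11.9 = 115.6 d.
K_eq = L / Σ(b_i/K_i) = 25.84 / 115.6 = 0.2235 m/day.
Q = K_eq · A · (Δh/L) = 0.2235 × 1970 × (12.4/25.84) = 211.3 m³/day.

211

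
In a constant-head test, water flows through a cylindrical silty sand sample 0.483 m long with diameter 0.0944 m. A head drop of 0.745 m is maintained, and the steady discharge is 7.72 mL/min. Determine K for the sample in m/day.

Cross-sectional area A = π·(d/2)² = π × (0.0944/2)² = 0.006999 m².
Convert discharge: 7.72 mL/min = 1.287e-07 m³/s.
Darcy's law rearranged: K = Q·L / (A·Δh) = 1.287e-07 × 0.483 / (0.006999 × 0.745) = 1.192e-05 m/s = 1.030 m/day.

1.03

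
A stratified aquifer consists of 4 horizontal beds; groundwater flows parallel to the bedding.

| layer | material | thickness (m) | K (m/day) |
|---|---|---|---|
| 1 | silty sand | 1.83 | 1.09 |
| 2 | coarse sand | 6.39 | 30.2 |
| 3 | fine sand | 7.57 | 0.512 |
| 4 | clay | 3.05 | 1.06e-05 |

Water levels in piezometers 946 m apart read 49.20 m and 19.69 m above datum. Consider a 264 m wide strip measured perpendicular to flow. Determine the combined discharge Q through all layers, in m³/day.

1640

Flow is parallel to layering, so each bed carries its own Darcy discharge and the transmissivities add.
Σ(K_i·b_i) = 1.09×1.83 + 30.2×6.39 + 0.512×7.57 + 1.06e-05×3.05 = 198.8 m²/day.
Hydraulic gradient i = (49.20 − 19.69) / 946 = 29.51 / 946 = 0.03119.
Q = Σ(K_i·b_i) · W · i = 198.8 × 264 × 0.03119 = 1638 m³/day.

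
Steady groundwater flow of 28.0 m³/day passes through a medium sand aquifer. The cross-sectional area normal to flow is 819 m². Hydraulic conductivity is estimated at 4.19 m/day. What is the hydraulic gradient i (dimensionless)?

0.00816

From Q = K·A·i, i = Q / (K·A) = 28.0 / (4.190 × 819.0) = 0.008159.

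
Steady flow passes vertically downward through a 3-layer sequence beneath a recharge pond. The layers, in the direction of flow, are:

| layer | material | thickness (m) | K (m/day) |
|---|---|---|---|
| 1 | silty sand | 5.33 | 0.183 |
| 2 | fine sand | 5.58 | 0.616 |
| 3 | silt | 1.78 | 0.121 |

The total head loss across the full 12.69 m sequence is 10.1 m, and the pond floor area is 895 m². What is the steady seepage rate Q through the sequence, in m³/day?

Flow is perpendicular to layering, so the layers act in series and the equivalent K is the thickness-weighted harmonic mean.
Total thickness L = 5.33 + 5.58 + 1.78 = 12.69 m.
Σ(b_i/K_i) = 5.33/0.183 + 5.58/0.616 + 1.78/0.121 = 52.89 d.
K_eq = L / Σ(b_i/K_i) = 12.69 / 52.89 = 0.2399 m/day.
Q = K_eq · A · (Δh/L) = 0.2399 × 895 × (10.1/12.69) = 170.9 m³/day.

171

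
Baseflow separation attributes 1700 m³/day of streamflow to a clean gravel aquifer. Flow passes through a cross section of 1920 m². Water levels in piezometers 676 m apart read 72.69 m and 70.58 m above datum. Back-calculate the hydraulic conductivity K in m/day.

Hydraulic gradient i = (72.69 − 70.58) / 676 = 2.11 / 676 = 0.003121.
From Q = K·A·i, K = Q / (A·i) = 1700 / (1920 × 0.003121) = 283.7 m/day.

284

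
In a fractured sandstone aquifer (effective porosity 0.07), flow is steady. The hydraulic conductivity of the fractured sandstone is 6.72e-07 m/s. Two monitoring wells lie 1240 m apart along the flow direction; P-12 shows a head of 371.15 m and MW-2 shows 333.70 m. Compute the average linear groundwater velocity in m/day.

Convert K: 6.72e-07 m/s × 86400 = 0.05806 m/day.
Hydraulic gradient i = (371.15 − 333.70) / 1240 = 37.45 / 1240 = 0.03020.
Darcy flux q = K · i = 0.05806 × 0.03020 = 0.001754 m/day.
Seepage velocity v = q / n_e = 0.001754 / 0.07 = 0.02505 m/day.

0.0251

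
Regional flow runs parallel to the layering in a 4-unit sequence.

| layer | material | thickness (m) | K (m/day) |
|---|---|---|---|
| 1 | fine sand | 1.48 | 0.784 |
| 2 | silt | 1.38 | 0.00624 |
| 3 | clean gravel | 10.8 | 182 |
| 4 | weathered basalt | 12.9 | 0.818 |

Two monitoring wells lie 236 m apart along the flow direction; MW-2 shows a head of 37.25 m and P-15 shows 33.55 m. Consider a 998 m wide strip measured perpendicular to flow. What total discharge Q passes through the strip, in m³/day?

Flow is parallel to layering, so each bed carries its own Darcy discharge and the transmissivities add.
Σ(K_i·b_i) = 0.784×1.48 + 0.00624×1.38 + 182×10.8 + 0.818×12.9 = 1977 m²/day.
Hydraulic gradient i = (37.25 − 33.55) / 236 = 3.7 / 236 = 0.01568.
Q = Σ(K_i·b_i) · W · i = 1977 × 998 × 0.01568 = 30938 m³/day.

30900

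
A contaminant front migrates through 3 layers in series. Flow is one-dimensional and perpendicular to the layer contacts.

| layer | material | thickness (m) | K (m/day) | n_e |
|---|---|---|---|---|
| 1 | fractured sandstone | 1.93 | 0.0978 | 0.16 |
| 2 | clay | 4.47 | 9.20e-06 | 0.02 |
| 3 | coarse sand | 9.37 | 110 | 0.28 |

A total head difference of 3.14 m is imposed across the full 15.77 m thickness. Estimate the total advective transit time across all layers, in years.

With flow normal to the layers, continuity requires the same specific discharge q through every layer.
Σ(b_i/K_i) = 1.93/0.0978 + 4.47/9.20e-06 + 9.37/110 = 4.859e+05 d.
q = Δh / Σ(b_i/K_i) = 3.14 / 4.859e+05 = 6.462e-06 m/day.
In each layer the seepage velocity is v_i = q/n_i, so the layer transit time is t_i = b_i·n_i / q:
  layer 1 (fractured sandstone): t_1 = 1.93 × 0.16 / 6.462e-06 = 47784 d
  layer 2 (clay): t_2 = 4.47 × 0.02 / 6.462e-06 = 13834 d
  layer 3 (coarse sand): t_3 = 9.37 × 0.28 / 6.462e-06 = 4.060e+05 d
Total t = Σ t_i = 4.676e+05 days = 1280 years.

1280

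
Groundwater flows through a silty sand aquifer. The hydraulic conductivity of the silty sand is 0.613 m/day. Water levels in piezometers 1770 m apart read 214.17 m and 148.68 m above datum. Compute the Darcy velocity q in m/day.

0.0227

Hydraulic gradient i = (214.17 − 148.68) / 1770 = 65.49 / 1770 = 0.03700.
Specific discharge q = K · i = 0.6130 × 0.03700 = 0.02268 m/day.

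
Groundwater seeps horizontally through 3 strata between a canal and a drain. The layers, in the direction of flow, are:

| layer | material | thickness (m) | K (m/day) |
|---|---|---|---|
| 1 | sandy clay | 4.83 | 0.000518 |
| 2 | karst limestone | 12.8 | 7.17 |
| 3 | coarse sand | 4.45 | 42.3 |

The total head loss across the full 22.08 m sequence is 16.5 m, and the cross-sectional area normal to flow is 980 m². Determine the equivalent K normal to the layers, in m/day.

Flow is perpendicular to layering, so the layers act in series and the equivalent K is the thickness-weighted harmonic mean.
Total thickness L = 4.83 + 12.8 + 4.45 = 22.08 m.
Σ(b_i/K_i) = 4.83/0.000518 + 12.8/7.17 + 4.45/42.3 = 9326 d.
K_eq = L / Σ(b_i/K_i) = 22.08 / 9326 = 0.002368 m/day.

0.00237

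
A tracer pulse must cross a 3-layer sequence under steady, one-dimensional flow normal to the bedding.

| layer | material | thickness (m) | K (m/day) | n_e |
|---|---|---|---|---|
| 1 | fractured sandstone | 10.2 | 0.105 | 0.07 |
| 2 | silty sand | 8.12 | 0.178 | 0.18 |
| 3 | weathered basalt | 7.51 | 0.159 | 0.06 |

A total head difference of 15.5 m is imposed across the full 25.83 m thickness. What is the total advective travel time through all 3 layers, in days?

With flow normal to the layers, continuity requires the same specific discharge q through every layer.
Σ(b_i/K_i) = 10.2/0.105 + 8.12/0.178 + 7.51/0.159 = 190.0 d.
q = Δh / Σ(b_i/K_i) = 15.5 / 190.0 = 0.08158 m/day.
In each layer the seepage velocity is v_i = q/n_i, so the layer transit time is t_i = b_i·n_i / q:
  layer 1 (fractured sandstone): t_1 = 10.2 × 0.07 / 0.08158 = 8.752 d
  layer 2 (silty sand): t_2 = 8.12 × 0.18 / 0.08158 = 17.92 d
  layer 3 (weathered basalt): t_3 = 7.51 × 0.06 / 0.08158 = 5.523 d
Total t = Σ t_i = 32.19 days.

32.2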